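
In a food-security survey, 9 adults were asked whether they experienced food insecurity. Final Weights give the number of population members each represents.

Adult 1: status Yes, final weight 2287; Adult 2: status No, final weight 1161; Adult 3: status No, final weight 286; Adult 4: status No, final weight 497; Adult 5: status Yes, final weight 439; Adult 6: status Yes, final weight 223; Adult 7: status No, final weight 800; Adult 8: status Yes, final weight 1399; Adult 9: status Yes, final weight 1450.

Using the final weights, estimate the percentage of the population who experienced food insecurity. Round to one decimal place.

Sum of weights for 'Yes' = 2287 + 439 + 223 + 1399 + 1450 = 5798
Total weight = 8542
Weighted proportion = 5798 / 8542 = 0.67876376 → 67.876376%

67.9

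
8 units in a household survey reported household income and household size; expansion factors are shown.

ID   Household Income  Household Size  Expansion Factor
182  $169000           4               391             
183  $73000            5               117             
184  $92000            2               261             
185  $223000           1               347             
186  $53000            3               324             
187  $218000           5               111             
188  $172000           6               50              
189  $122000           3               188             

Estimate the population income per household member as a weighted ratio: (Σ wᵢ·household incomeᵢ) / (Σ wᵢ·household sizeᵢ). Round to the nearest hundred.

46000

Σ wᵢ·y = 248919000
Σ wᵢ·x = 4×391 + 5×117 + 2×261 + 1×347 + 3×324 + 5×111 + 6×50 + 3×188
  = 1564 + 585 + 522 + 347 + 972 + 555 + 300 + 564 = 5409
Ratio = 248919000 / 5409 = 46019.412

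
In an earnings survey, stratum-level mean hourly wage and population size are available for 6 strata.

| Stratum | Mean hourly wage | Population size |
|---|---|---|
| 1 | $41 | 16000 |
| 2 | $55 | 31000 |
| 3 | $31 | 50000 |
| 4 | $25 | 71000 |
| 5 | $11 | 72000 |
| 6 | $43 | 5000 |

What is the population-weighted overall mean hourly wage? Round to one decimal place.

Σ Nₕ·x̄ₕ = 6693000
Σ Nₕ = 16000 + 31000 + 50000 + 71000 + 72000 + 5000 = 245000
Overall mean = 6693000 / 245000 = 27.318367

27.3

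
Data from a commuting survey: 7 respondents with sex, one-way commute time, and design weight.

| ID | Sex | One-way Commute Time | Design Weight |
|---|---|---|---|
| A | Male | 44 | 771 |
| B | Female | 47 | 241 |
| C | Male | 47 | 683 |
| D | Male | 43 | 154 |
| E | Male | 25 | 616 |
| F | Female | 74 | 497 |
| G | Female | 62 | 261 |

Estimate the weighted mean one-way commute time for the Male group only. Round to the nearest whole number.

40

Male rows: A, C, D, E
Weighted sum = 44×771 + 47×683 + 43×154 + 25×616
  = 88047
Sum of weights = 771 + 683 + 154 + 616 = 2224
Weighted mean = 88047 / 2224 = 39.589478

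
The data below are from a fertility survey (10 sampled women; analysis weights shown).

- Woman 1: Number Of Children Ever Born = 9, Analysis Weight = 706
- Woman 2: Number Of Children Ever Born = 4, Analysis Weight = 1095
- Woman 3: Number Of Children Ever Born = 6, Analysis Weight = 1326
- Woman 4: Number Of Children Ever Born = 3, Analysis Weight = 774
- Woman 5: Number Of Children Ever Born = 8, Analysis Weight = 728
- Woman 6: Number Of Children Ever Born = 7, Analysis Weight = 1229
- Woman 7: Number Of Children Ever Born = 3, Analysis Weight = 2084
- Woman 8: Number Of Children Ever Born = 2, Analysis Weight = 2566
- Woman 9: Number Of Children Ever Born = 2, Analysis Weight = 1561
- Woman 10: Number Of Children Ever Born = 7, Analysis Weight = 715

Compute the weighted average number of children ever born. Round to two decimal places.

Weighted sum = 9×706 + 4×1095 + 6×1326 + 3×774 + 8×728 + 7×1229 + 3×2084 + 2×2566 + 2×1561 + 7×715
  = 6354 + 4380 + 7956 + 2322 + 5824 + 8603 + 6252 + 5132 + 3122 + 5005 = 54950
Sum of weights = 706 + 1095 + 1326 + 774 + 728 + 1229 + 2084 + 2566 + 1561 + 715 = 12784
Weighted mean = 54950 / 12784 = 4.2983417

4.30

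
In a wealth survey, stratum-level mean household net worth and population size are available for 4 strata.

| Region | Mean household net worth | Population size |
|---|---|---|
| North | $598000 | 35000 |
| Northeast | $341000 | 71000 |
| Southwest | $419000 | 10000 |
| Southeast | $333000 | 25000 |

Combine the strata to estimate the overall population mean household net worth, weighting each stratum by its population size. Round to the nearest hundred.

Σ Nₕ·x̄ₕ = 598000×35000 + 341000×71000 + 419000×10000 + 333000×25000
  = 20930000000 + 24211000000 + 4190000000 + 8325000000 = 57656000000
Σ Nₕ = 35000 + 71000 + 10000 + 25000 = 141000
Overall mean = 57656000000 / 141000 = 408907.8

408900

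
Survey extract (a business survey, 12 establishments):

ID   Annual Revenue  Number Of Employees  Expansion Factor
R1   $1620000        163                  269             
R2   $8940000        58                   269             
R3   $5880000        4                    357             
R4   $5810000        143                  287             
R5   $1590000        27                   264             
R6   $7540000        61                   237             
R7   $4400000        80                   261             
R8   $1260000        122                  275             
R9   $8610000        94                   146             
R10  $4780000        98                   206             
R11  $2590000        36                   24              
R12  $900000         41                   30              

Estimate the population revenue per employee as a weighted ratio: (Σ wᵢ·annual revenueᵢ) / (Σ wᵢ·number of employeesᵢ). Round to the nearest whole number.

Σ wᵢ·y = 1620000×269 + 8940000×269 + 5880000×357 + 5810000×287 + 1590000×264 + 7540000×237 + 4400000×261 + 1260000×275 + 8610000×146 + 4780000×206 + 2590000×24 + 900000×30
  = 12639810000
Σ wᵢ·x = 163×269 + 58×269 + 4×357 + 143×287 + 27×264 + 61×237 + 80×261 + 122×275 + 94×146 + 98×206 + 36×24 + 41×30
  = 43847 + 15602 + 1428 + 41041 + 7128 + 14457 + 20880 + 33550 + 13724 + 20188 + 864 + 1230 = 213939
Ratio = 12639810000 / 213939 = 59081.374

59081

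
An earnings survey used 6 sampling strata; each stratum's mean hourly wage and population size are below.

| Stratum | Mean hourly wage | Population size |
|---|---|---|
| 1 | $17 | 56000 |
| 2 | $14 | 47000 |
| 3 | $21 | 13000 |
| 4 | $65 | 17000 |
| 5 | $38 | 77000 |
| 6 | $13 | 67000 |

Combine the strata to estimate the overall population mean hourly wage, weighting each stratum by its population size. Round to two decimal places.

24.49

Σ Nₕ·x̄ₕ = 17×56000 + 14×47000 + 21×13000 + 65×17000 + 38×77000 + 13×67000
  = 952000 + 658000 + 273000 + 1105000 + 2926000 + 871000 = 6785000
Σ Nₕ = 56000 + 47000 + 13000 + 17000 + 77000 + 67000 = 277000
Overall mean = 6785000 / 277000 = 24.494585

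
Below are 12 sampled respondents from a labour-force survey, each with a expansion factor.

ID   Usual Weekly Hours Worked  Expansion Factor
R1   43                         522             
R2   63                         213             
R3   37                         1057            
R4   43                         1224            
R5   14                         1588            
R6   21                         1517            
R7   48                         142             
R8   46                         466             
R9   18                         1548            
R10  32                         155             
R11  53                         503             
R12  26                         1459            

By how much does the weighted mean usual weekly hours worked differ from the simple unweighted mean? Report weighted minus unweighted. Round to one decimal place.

-7.4

Unweighted sum = 444
Unweighted mean = 444 / 12 = 37
Weighted sum = 43×522 + 63×213 + 37×1057 + 43×1224 + 14×1588 + 21×1517 + 48×142 + 46×466 + 18×1548 + 32×155 + 53×503 + 26×1459
  = 307364
Sum of weights = 522 + 213 + 1057 + 1224 + 1588 + 1517 + 142 + 466 + 1548 + 155 + 503 + 1459 = 10394
Weighted mean = 307364 / 10394 = 29.571291
Difference (weighted minus unweighted) = -7.4287089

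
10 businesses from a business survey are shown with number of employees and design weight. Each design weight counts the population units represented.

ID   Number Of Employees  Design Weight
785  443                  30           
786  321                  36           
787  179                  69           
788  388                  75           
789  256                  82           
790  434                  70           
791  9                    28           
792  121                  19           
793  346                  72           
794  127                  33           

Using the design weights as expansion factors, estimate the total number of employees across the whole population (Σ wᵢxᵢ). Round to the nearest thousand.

149000

Weighted total = 443×30 + 321×36 + 179×69 + 388×75 + 256×82 + 434×70 + 9×28 + 121×19 + 346×72 + 127×33
  = 149323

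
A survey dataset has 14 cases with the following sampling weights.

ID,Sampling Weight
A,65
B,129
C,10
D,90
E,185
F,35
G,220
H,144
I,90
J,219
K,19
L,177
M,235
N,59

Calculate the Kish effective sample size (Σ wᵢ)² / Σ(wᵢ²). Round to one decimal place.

10.0

Σ wᵢ = 1677
Σ wᵢ² = 280109
n_eff = 1677² / 280109 = 2812329 / 280109 = 10.040124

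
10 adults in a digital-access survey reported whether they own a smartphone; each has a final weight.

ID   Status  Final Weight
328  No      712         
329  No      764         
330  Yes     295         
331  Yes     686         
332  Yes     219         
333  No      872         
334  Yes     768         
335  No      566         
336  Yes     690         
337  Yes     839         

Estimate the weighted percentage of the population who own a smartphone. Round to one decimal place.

Sum of weights for 'Yes' = 295 + 686 + 219 + 768 + 690 + 839 = 3497
Total weight = 712 + 764 + 295 + 686 + 219 + 872 + 768 + 566 + 690 + 839 = 6411
Weighted proportion = 3497 / 6411 = 0.54546873 → 54.546873%

54.5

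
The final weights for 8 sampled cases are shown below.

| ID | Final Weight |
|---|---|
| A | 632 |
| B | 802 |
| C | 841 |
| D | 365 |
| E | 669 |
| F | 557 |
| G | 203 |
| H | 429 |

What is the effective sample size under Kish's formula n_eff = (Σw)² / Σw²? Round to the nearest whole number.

Σ wᵢ = 4498
Σ wᵢ² = 399424 + 643204 + 707281 + 133225 + 447561 + 310249 + 41209 + 184041 = 2866194
n_eff = 4498² / 2866194 = 20232004 / 2866194 = 7.0588397

7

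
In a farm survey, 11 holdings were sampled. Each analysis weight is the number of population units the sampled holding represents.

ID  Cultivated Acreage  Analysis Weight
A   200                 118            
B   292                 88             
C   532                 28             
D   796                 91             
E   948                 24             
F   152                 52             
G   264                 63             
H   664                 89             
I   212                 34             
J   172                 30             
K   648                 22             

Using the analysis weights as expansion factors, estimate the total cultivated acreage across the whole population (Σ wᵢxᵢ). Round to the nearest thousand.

270000

Weighted total = 200×118 + 292×88 + 532×28 + 796×91 + 948×24 + 152×52 + 264×63 + 664×89 + 212×34 + 172×30 + 648×22
  = 23600 + 25696 + 14896 + 72436 + 22752 + 7904 + 16632 + 59096 + 7208 + 5160 + 14256 = 269636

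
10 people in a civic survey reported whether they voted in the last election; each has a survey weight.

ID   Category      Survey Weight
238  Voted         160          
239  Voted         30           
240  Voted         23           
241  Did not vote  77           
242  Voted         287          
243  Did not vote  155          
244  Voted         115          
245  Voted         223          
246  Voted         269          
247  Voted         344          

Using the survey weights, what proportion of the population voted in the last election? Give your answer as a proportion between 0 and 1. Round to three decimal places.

0.862

Sum of weights for 'Voted' = 160 + 30 + 23 + 287 + 115 + 223 + 269 + 344 = 1451
Total weight = 160 + 30 + 23 + 77 + 287 + 155 + 115 + 223 + 269 + 344 = 1683
Weighted proportion = 1451 / 1683 = 0.86215092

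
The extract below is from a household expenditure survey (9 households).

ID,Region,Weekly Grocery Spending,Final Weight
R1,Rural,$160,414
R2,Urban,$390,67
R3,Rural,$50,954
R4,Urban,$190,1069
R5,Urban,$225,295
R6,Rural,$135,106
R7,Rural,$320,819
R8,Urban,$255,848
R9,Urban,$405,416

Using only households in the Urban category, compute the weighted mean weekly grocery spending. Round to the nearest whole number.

252

Urban rows: R2, R4, R5, R8, R9
Weighted sum = 390×67 + 190×1069 + 225×295 + 255×848 + 405×416
  = 680335
Sum of weights = 67 + 1069 + 295 + 848 + 416 = 2695
Weighted mean = 680335 / 2695 = 252.44341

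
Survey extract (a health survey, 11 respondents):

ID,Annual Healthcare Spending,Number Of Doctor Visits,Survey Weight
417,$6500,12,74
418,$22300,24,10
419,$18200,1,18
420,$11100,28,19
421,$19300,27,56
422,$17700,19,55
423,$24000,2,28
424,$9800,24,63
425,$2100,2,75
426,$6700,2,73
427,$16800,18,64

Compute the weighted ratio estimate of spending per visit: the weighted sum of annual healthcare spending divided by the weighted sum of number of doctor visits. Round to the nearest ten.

Σ wᵢ·y = 6308000
Σ wᵢ·x = 12×74 + 24×10 + 1×18 + 28×19 + 27×56 + 19×55 + 2×28 + 24×63 + 2×75 + 2×73 + 18×64
  = 888 + 240 + 18 + 532 + 1512 + 1045 + 56 + 1512 + 150 + 146 + 1152 = 7251
Ratio = 6308000 / 7251 = 869.94897

870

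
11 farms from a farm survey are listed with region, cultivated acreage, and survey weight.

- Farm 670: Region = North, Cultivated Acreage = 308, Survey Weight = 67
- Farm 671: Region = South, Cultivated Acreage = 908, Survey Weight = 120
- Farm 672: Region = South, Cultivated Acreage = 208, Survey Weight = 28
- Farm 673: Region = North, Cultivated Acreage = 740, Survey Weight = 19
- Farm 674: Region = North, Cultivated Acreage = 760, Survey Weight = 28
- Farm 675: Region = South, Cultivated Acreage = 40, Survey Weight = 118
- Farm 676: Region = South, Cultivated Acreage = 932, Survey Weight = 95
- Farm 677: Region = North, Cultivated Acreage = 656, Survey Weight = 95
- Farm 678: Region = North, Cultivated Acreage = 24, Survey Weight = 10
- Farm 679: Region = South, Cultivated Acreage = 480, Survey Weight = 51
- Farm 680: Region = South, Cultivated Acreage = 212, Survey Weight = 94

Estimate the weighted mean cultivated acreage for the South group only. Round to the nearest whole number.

South rows: 671, 672, 675, 676, 679, 680
Weighted sum = 908×120 + 208×28 + 40×118 + 932×95 + 480×51 + 212×94
  = 252452
Sum of weights = 120 + 28 + 118 + 95 + 51 + 94 = 506
Weighted mean = 252452 / 506 = 498.917

499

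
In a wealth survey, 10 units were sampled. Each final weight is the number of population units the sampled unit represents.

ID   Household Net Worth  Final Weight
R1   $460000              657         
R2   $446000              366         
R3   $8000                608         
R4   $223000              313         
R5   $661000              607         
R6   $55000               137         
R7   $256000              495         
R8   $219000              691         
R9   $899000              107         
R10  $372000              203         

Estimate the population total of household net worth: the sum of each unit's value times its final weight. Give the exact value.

Weighted total = 460000×657 + 446000×366 + 8000×608 + 223000×313 + 661000×607 + 55000×137 + 256000×495 + 219000×691 + 899000×107 + 372000×203
  = 302220000 + 163236000 + 4864000 + 69799000 + 401227000 + 7535000 + 126720000 + 151329000 + 96193000 + 75516000 = 1398639000

1398639000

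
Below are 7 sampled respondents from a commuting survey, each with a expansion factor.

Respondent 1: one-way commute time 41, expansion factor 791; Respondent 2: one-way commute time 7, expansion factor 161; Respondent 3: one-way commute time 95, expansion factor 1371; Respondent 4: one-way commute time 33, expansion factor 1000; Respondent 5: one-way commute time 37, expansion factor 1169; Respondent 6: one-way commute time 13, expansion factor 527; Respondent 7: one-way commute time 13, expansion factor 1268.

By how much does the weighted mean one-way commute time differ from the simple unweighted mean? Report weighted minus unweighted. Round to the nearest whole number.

Unweighted sum = 239
Unweighted mean = 239 / 7 = 34.142857
Weighted sum = 41×791 + 7×161 + 95×1371 + 33×1000 + 37×1169 + 13×527 + 13×1268
  = 32431 + 1127 + 130245 + 33000 + 43253 + 6851 + 16484 = 263391
Sum of weights = 6287
Weighted mean = 263391 / 6287 = 41.894544
Difference (weighted minus unweighted) = 7.7516872

8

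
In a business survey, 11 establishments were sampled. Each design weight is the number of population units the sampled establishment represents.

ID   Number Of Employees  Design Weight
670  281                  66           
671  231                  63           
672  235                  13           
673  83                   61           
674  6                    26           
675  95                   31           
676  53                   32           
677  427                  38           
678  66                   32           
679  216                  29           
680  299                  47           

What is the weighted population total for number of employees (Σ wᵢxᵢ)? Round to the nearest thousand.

85000

Weighted total = 281×66 + 231×63 + 235×13 + 83×61 + 6×26 + 95×31 + 53×32 + 427×38 + 66×32 + 216×29 + 299×47
  = 18546 + 14553 + 3055 + 5063 + 156 + 2945 + 1696 + 16226 + 2112 + 6264 + 14053 = 84669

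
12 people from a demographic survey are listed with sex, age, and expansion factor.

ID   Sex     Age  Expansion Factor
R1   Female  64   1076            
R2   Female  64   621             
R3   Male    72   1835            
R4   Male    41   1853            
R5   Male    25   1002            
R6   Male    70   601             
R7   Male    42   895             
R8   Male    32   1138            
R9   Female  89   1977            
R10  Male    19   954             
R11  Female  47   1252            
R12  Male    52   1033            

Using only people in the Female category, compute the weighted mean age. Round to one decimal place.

69.7

Female rows: R1, R2, R9, R11
Weighted sum = 64×1076 + 64×621 + 89×1977 + 47×1252
  = 68864 + 39744 + 175953 + 58844 = 343405
Sum of weights = 1076 + 621 + 1977 + 1252 = 4926
Weighted mean = 343405 / 4926 = 69.712749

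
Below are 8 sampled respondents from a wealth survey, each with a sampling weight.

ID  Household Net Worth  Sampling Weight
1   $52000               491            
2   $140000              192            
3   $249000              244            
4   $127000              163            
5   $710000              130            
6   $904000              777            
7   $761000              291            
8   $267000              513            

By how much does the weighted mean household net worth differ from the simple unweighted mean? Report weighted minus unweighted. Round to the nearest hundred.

Unweighted sum = 52000 + 140000 + 249000 + 127000 + 710000 + 904000 + 761000 + 267000 = 3210000
Unweighted mean = 3210000 / 8 = 401250
Weighted sum = 52000×491 + 140000×192 + 249000×244 + 127000×163 + 710000×130 + 904000×777 + 761000×291 + 267000×513
  = 25532000 + 26880000 + 60756000 + 20701000 + 92300000 + 702408000 + 221451000 + 136971000 = 1286999000
Sum of weights = 491 + 192 + 244 + 163 + 130 + 777 + 291 + 513 = 2801
Weighted mean = 1286999000 / 2801 = 459478.4
Difference (weighted minus unweighted) = 58228.401

58200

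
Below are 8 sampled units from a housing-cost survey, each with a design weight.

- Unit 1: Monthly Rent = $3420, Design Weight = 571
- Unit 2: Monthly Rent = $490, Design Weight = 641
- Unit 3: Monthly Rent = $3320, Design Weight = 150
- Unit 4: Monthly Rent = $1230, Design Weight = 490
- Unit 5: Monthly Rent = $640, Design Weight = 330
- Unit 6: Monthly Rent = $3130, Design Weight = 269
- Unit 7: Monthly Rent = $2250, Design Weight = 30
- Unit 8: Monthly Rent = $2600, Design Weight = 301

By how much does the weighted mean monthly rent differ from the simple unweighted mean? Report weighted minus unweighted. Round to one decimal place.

Unweighted sum = 17080
Unweighted mean = 17080 / 8 = 2135
Weighted sum = 3420×571 + 490×641 + 3320×150 + 1230×490 + 640×330 + 3130×269 + 2250×30 + 2600×301
  = 1952820 + 314090 + 498000 + 602700 + 211200 + 841970 + 67500 + 782600 = 5270880
Sum of weights = 571 + 641 + 150 + 490 + 330 + 269 + 30 + 301 = 2782
Weighted mean = 5270880 / 2782 = 1894.637
Difference (weighted minus unweighted) = -240.36305

-240.4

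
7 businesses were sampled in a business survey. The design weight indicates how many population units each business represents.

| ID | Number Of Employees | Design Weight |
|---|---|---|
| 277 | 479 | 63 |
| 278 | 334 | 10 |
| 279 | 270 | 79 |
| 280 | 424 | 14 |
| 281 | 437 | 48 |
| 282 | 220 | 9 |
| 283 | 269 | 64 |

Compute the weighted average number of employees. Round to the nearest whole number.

Weighted sum = 100955
Sum of weights = 63 + 10 + 79 + 14 + 48 + 9 + 64 = 287
Weighted mean = 100955 / 287 = 351.75958

352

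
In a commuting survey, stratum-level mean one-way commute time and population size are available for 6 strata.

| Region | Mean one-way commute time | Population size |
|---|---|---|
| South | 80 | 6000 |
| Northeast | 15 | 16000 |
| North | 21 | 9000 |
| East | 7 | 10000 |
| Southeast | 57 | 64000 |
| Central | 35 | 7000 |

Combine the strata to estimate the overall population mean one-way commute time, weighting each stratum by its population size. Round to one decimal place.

43.5

Σ Nₕ·x̄ₕ = 80×6000 + 15×16000 + 21×9000 + 7×10000 + 57×64000 + 35×7000
  = 480000 + 240000 + 189000 + 70000 + 3648000 + 245000 = 4872000
Σ Nₕ = 6000 + 16000 + 9000 + 10000 + 64000 + 7000 = 112000
Overall mean = 4872000 / 112000 = 43.5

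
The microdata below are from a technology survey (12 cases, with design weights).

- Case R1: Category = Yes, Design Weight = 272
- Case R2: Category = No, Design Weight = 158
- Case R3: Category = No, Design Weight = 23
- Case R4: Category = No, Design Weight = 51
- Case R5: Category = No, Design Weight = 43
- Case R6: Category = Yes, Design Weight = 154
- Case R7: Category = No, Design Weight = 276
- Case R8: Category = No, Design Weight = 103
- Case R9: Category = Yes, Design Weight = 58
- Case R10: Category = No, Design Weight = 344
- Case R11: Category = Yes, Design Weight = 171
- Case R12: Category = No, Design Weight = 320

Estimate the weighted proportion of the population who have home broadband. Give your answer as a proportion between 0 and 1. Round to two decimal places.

Sum of weights for 'Yes' = 272 + 154 + 58 + 171 = 655
Total weight = 1973
Weighted proportion = 655 / 1973 = 0.33198175

0.33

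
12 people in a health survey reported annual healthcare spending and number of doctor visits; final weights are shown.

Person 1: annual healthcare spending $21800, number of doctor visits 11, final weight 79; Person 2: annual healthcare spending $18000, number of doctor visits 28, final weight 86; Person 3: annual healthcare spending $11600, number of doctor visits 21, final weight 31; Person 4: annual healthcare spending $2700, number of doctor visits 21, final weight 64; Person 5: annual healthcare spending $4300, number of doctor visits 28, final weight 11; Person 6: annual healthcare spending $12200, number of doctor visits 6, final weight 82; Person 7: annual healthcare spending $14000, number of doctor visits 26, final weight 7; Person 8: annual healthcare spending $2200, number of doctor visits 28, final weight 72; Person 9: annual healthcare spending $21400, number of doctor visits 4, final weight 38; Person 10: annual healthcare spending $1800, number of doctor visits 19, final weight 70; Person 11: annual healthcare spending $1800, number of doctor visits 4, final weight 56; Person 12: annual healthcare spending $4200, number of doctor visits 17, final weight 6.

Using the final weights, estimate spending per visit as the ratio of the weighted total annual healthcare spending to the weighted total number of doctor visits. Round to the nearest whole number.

612

Σ wᵢ·y = 21800×79 + 18000×86 + 11600×31 + 2700×64 + 4300×11 + 12200×82 + 14000×7 + 2200×72 + 21400×38 + 1800×70 + 1800×56 + 4200×6
  = 1722200 + 1548000 + 359600 + 172800 + 47300 + 1000400 + 98000 + 158400 + 813200 + 126000 + 100800 + 25200 = 6171900
Σ wᵢ·x = 11×79 + 28×86 + 21×31 + 21×64 + 28×11 + 6×82 + 26×7 + 28×72 + 4×38 + 19×70 + 4×56 + 17×6
  = 869 + 2408 + 651 + 1344 + 308 + 492 + 182 + 2016 + 152 + 1330 + 224 + 102 = 10078
Ratio = 6171900 / 10078 = 612.41318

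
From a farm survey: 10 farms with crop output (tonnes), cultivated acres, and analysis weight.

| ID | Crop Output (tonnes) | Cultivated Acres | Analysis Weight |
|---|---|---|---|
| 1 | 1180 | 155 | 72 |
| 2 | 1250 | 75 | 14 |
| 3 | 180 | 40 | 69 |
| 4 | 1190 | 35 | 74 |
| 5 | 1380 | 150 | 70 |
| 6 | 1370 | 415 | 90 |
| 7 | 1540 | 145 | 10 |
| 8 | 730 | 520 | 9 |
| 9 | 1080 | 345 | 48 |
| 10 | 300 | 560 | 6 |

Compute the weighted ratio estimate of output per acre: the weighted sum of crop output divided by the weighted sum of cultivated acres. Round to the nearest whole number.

Σ wᵢ·y = 1180×72 + 1250×14 + 180×69 + 1190×74 + 1380×70 + 1370×90 + 1540×10 + 730×9 + 1080×48 + 300×6
  = 84960 + 17500 + 12420 + 88060 + 96600 + 123300 + 15400 + 6570 + 51840 + 1800 = 498450
Σ wᵢ·x = 155×72 + 75×14 + 40×69 + 35×74 + 150×70 + 415×90 + 145×10 + 520×9 + 345×48 + 560×6
  = 11160 + 1050 + 2760 + 2590 + 10500 + 37350 + 1450 + 4680 + 16560 + 3360 = 91460
Ratio = 498450 / 91460 = 5.4499235

5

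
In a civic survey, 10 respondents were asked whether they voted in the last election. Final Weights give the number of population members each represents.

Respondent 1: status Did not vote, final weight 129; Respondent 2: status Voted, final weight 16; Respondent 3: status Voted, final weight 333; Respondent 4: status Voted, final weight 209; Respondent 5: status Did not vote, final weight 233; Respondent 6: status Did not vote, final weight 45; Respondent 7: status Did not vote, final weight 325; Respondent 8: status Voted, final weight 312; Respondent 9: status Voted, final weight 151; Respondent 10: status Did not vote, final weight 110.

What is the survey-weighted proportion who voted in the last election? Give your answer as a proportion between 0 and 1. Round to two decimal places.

Sum of weights for 'Voted' = 16 + 333 + 209 + 312 + 151 = 1021
Total weight = 129 + 16 + 333 + 209 + 233 + 45 + 325 + 312 + 151 + 110 = 1863
Weighted proportion = 1021 / 1863 = 0.54804079

0.55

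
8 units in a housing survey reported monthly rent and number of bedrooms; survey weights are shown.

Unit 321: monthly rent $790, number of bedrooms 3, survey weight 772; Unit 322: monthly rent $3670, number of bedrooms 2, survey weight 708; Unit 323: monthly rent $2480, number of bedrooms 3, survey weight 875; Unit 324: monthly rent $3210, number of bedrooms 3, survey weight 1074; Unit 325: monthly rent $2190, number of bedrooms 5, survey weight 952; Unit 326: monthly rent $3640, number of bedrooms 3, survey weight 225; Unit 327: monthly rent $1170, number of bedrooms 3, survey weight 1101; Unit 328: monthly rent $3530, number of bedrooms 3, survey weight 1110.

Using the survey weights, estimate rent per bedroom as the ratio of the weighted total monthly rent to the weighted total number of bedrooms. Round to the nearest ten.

Σ wᵢ·y = 790×772 + 3670×708 + 2480×875 + 3210×1074 + 2190×952 + 3640×225 + 1170×1101 + 3530×1110
  = 16936130
Σ wᵢ·x = 3×772 + 2×708 + 3×875 + 3×1074 + 5×952 + 3×225 + 3×1101 + 3×1110
  = 2316 + 1416 + 2625 + 3222 + 4760 + 675 + 3303 + 3330 = 21647
Ratio = 16936130 / 21647 = 782.3777

780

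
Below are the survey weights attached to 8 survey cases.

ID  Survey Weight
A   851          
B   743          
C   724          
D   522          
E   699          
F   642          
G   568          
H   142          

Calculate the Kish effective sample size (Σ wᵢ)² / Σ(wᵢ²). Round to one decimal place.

7.2

Σ wᵢ = 851 + 743 + 724 + 522 + 699 + 642 + 568 + 142 = 4891
Σ wᵢ² = 724201 + 552049 + 524176 + 272484 + 488601 + 412164 + 322624 + 20164 = 3316463
n_eff = 4891² / 3316463 = 23921881 / 3316463 = 7.2130704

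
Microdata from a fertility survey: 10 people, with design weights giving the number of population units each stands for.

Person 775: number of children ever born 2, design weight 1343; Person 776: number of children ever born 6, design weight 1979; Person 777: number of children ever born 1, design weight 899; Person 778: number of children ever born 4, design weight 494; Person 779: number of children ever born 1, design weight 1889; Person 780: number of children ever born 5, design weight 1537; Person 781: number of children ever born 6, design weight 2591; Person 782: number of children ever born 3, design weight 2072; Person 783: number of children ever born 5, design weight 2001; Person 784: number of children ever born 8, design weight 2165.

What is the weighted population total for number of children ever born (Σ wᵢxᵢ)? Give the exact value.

Weighted total = 2×1343 + 6×1979 + 1×899 + 4×494 + 1×1889 + 5×1537 + 6×2591 + 3×2072 + 5×2001 + 8×2165
  = 76096

76096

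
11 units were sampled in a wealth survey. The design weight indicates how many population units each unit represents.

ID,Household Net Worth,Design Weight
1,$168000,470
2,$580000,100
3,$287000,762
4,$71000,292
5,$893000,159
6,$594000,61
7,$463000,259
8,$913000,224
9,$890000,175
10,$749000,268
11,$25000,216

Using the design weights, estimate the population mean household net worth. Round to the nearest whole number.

415579

Weighted sum = 168000×470 + 580000×100 + 287000×762 + 71000×292 + 893000×159 + 594000×61 + 463000×259 + 913000×224 + 890000×175 + 749000×268 + 25000×216
  = 78960000 + 58000000 + 218694000 + 20732000 + 141987000 + 36234000 + 119917000 + 204512000 + 155750000 + 200732000 + 5400000 = 1240918000
Sum of weights = 470 + 100 + 762 + 292 + 159 + 61 + 259 + 224 + 175 + 268 + 216 = 2986
Weighted mean = 1240918000 / 2986 = 415578.7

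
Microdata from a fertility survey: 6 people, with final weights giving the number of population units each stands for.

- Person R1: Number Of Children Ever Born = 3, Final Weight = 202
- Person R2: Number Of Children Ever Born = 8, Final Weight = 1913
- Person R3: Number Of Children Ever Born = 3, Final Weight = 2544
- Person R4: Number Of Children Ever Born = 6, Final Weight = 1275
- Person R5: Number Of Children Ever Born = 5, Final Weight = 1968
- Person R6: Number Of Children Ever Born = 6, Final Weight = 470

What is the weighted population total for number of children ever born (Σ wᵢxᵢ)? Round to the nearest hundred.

Weighted total = 3×202 + 8×1913 + 3×2544 + 6×1275 + 5×1968 + 6×470
  = 606 + 15304 + 7632 + 7650 + 9840 + 2820 = 43852

43900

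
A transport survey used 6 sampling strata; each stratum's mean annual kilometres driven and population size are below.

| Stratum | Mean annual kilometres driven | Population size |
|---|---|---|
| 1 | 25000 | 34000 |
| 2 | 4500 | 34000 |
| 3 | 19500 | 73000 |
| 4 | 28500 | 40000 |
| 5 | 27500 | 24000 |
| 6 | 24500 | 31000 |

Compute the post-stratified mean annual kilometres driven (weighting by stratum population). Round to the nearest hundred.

21100

Σ Nₕ·x̄ₕ = 25000×34000 + 4500×34000 + 19500×73000 + 28500×40000 + 27500×24000 + 24500×31000
  = 850000000 + 153000000 + 1423500000 + 1140000000 + 660000000 + 759500000 = 4986000000
Σ Nₕ = 34000 + 34000 + 73000 + 40000 + 24000 + 31000 = 236000
Overall mean = 4986000000 / 236000 = 21127.119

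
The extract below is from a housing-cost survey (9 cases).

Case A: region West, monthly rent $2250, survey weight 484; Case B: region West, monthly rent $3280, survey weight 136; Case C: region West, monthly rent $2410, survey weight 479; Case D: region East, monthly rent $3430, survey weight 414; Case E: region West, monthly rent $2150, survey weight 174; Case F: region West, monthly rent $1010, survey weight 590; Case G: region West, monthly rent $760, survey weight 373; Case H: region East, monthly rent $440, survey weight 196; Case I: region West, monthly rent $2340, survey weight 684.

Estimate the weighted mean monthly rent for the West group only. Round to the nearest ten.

West rows: A, B, C, E, F, G, I
Weighted sum = 2250×484 + 3280×136 + 2410×479 + 2150×174 + 1010×590 + 760×373 + 2340×684
  = 5543510
Sum of weights = 484 + 136 + 479 + 174 + 590 + 373 + 684 = 2920
Weighted mean = 5543510 / 2920 = 1898.4623

1900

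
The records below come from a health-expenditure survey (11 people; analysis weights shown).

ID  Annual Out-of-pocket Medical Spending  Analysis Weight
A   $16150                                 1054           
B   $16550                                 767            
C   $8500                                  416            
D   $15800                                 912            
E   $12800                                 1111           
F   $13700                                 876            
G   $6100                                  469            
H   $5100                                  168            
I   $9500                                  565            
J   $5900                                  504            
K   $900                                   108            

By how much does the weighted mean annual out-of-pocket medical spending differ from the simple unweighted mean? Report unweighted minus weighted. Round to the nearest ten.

Unweighted sum = 16150 + 16550 + 8500 + 15800 + 12800 + 13700 + 6100 + 5100 + 9500 + 5900 + 900 = 111000
Unweighted mean = 111000 / 11 = 10090.909
Weighted sum = 86039550
Sum of weights = 1054 + 767 + 416 + 912 + 1111 + 876 + 469 + 168 + 565 + 504 + 108 = 6950
Weighted mean = 86039550 / 6950 = 12379.791
Difference (unweighted minus weighted) = -2288.8823

-2290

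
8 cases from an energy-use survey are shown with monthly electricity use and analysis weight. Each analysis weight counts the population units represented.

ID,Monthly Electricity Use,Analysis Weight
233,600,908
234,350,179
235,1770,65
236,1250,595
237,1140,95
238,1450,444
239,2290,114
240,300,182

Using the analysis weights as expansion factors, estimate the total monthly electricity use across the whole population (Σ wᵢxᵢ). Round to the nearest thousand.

2534000

Weighted total = 600×908 + 350×179 + 1770×65 + 1250×595 + 1140×95 + 1450×444 + 2290×114 + 300×182
  = 2534010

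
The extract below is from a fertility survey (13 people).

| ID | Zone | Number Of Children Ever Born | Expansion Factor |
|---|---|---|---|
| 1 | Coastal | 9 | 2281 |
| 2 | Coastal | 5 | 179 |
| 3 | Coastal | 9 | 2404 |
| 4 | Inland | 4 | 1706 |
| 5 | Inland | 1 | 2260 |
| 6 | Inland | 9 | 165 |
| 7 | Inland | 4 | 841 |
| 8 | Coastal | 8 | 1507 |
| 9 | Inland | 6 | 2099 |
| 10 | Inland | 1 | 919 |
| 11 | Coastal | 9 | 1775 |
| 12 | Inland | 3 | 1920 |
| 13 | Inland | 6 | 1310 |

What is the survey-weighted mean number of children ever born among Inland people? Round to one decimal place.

3.7

Inland rows: 4, 5, 6, 7, 9, 10, 12, 13
Weighted sum = 4×1706 + 1×2260 + 9×165 + 4×841 + 6×2099 + 1×919 + 3×1920 + 6×1310
  = 6824 + 2260 + 1485 + 3364 + 12594 + 919 + 5760 + 7860 = 41066
Sum of weights = 1706 + 2260 + 165 + 841 + 2099 + 919 + 1920 + 1310 = 11220
Weighted mean = 41066 / 11220 = 3.6600713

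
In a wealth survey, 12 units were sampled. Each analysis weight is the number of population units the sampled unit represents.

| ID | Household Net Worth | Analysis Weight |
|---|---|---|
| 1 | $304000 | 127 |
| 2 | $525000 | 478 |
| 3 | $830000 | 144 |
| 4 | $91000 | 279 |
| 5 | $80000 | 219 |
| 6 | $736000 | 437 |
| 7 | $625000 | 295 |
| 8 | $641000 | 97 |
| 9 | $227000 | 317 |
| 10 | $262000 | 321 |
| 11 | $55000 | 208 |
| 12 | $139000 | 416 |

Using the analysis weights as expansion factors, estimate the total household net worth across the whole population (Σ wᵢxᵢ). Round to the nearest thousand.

1245496000

Weighted total = 304000×127 + 525000×478 + 830000×144 + 91000×279 + 80000×219 + 736000×437 + 625000×295 + 641000×97 + 227000×317 + 262000×321 + 55000×208 + 139000×416
  = 38608000 + 250950000 + 119520000 + 25389000 + 17520000 + 321632000 + 184375000 + 62177000 + 71959000 + 84102000 + 11440000 + 57824000 = 1245496000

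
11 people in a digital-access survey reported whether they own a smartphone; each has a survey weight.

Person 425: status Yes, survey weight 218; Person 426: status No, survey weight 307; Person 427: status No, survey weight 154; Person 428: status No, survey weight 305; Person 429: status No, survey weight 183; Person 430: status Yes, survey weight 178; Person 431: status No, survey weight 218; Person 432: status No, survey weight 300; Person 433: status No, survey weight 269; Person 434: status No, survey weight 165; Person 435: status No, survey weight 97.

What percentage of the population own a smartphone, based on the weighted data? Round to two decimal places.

Sum of weights for 'Yes' = 218 + 178 = 396
Total weight = 218 + 307 + 154 + 305 + 183 + 178 + 218 + 300 + 269 + 165 + 97 = 2394
Weighted proportion = 396 / 2394 = 0.16541353 → 16.541353%

16.54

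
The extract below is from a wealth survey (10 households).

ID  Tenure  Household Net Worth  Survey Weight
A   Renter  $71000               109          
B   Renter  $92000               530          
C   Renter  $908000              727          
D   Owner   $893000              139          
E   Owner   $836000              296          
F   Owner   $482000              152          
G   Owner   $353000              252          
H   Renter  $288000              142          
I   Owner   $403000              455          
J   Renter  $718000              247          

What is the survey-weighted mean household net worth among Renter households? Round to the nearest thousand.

533000

Renter rows: A, B, C, H, J
Weighted sum = 934857000
Sum of weights = 109 + 530 + 727 + 142 + 247 = 1755
Weighted mean = 934857000 / 1755 = 532682.05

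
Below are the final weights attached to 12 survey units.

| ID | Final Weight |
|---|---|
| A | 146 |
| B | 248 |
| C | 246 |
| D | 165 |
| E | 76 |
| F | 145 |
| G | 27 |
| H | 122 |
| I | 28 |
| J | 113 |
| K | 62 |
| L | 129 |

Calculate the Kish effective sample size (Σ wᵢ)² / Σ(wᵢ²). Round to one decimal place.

Σ wᵢ = 146 + 248 + 246 + 165 + 76 + 145 + 27 + 122 + 28 + 113 + 62 + 129 = 1507
Σ wᵢ² = 247013
n_eff = 1507² / 247013 = 2271049 / 247013 = 9.1940465

9.2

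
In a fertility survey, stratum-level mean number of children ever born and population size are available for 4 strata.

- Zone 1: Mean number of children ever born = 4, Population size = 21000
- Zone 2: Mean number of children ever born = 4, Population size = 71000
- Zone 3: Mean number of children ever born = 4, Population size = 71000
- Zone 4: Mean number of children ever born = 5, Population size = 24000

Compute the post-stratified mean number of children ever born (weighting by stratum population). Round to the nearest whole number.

Σ Nₕ·x̄ₕ = 4×21000 + 4×71000 + 4×71000 + 5×24000
  = 84000 + 284000 + 284000 + 120000 = 772000
Σ Nₕ = 21000 + 71000 + 71000 + 24000 = 187000
Overall mean = 772000 / 187000 = 4.1283422

4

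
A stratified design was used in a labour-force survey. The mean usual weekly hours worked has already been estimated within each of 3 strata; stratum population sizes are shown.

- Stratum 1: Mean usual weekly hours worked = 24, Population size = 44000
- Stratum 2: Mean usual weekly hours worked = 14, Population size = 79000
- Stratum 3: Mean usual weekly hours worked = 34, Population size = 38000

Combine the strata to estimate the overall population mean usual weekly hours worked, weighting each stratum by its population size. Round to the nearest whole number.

Σ Nₕ·x̄ₕ = 24×44000 + 14×79000 + 34×38000
  = 1056000 + 1106000 + 1292000 = 3454000
Σ Nₕ = 44000 + 79000 + 38000 = 161000
Overall mean = 3454000 / 161000 = 21.453416

21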